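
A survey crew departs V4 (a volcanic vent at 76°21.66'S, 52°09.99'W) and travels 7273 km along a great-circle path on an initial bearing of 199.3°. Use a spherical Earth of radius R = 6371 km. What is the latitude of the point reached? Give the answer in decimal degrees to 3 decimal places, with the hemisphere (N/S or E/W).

37.358°S

V4: φ = -76.36100°, λ = -52.16650°
δ = d/R = 7273/6371 = 1.141579 rad
φ₂ = arcsin(sin φ₁ cos δ + cos φ₁ sin δ cos θ)
   = arcsin(-0.97180·0.41616 + 0.23580·0.90929·-0.94380) = -37.35763°
λ₂ = λ₁ + atan2(sin θ sin δ cos φ₁, cos δ − sin φ₁ sin φ₂) = 150.04924°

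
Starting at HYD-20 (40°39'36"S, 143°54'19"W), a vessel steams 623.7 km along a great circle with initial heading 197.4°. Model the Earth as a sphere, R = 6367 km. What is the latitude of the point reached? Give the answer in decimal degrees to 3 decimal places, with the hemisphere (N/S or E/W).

HYD-20: φ = -40.66000°, λ = -143.90528°
δ = d/R = 623.7/6367 = 0.097958 rad
φ₂ = arcsin(sin φ₁ cos δ + cos φ₁ sin δ cos θ)
   = arcsin(-0.65157·0.99521 + 0.75859·0.09780·-0.95424) = -45.99190°
λ₂ = λ₁ + atan2(sin θ sin δ cos φ₁, cos δ − sin φ₁ sin φ₂) = -146.31792°

45.992°S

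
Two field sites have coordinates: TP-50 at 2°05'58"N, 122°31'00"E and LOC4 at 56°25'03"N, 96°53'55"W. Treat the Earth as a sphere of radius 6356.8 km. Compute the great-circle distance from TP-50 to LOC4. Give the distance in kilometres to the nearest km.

TP-50: φ = +2.09944°, λ = +122.51667°
LOC4: φ = +56.41750°, λ = -96.89861°
Δφ = 54.3181°,  Δλ = 140.5847°
a = sin²(Δφ/2) + cos φ₁ cos φ₂ sin²(Δλ/2) = 0.698264
c = 2·arcsin(√a) = 1.978528 rad = 113.3613°
d = R·c = 6356.8 × 1.978528 = 12577.1 km

12577 km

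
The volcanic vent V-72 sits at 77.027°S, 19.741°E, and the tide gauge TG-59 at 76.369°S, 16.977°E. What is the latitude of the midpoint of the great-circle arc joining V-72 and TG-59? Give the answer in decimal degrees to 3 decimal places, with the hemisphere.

76.702°S

Bx = cos φ₂ cos Δλ = 0.235394,  By = cos φ₂ sin Δλ = -0.011364
φₘ = atan2(sin φ₁ + sin φ₂, √((cos φ₁ + Bx)² + By²)) = -76.70173°
λₘ = λ₁ + atan2(By, cos φ₁ + Bx) = 18.32543°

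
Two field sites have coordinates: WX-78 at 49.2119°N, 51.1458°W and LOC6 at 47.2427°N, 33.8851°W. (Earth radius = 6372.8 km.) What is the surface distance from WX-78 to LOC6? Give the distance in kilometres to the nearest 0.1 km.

Δφ = -1.9692°,  Δλ = 17.2607°
a = sin²(Δφ/2) + cos φ₁ cos φ₂ sin²(Δλ/2) = 0.010282
c = 2·arcsin(√a) = 0.203148 rad = 11.6395°
d = R·c = 6372.8 × 0.203148 = 1294.6 km

1294.6 km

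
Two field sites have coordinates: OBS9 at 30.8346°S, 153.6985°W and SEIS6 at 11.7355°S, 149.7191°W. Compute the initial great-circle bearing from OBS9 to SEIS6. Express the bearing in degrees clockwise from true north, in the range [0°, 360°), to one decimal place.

11.8°

Δλ = 3.9794°
y = sin Δλ · cos φ₂ = 0.067947
x = cos φ₁ sin φ₂ − sin φ₁ cos φ₂ cos Δλ = 0.325993
θ = atan2(y, x) = 11.7737° → 11.7737° (mod 360°)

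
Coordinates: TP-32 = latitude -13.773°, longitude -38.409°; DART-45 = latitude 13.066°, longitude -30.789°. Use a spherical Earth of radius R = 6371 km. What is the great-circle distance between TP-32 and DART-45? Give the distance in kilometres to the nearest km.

3100 km

Δφ = 26.8390°,  Δλ = 7.6200°
a = sin²(Δφ/2) + cos φ₁ cos φ₂ sin²(Δλ/2) = 0.058038
c = 2·arcsin(√a) = 0.486608 rad = 27.8806°
d = R·c = 6371 × 0.486608 = 3100.2 km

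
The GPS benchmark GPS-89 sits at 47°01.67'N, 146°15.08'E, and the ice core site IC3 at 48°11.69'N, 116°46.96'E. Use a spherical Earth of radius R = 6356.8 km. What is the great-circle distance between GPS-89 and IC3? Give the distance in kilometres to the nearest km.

GPS-89: φ = +47.02783°, λ = +146.25133°
IC3: φ = +48.19483°, λ = +116.78267°
Δφ = 1.1670°,  Δλ = -29.4687°
a = sin²(Δφ/2) + cos φ₁ cos φ₂ sin²(Δλ/2) = 0.029497
c = 2·arcsin(√a) = 0.345203 rad = 19.7787°
d = R·c = 6356.8 × 0.345203 = 2194.4 km

2194 km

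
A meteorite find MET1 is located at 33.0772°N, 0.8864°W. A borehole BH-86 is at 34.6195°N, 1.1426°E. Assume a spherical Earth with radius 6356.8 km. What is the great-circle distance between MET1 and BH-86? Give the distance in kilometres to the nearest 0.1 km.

Δφ = 1.5423°,  Δλ = 2.0290°
a = sin²(Δφ/2) + cos φ₁ cos φ₂ sin²(Δλ/2) = 0.000397
c = 2·arcsin(√a) = 0.039868 rad = 2.2843°
d = R·c = 6356.8 × 0.039868 = 253.4 km

253.4 km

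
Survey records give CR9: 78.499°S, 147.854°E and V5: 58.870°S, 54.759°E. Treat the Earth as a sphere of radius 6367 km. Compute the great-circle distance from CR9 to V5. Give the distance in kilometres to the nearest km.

3730 km

Δφ = 19.6290°,  Δλ = -93.0950°
a = sin²(Δφ/2) + cos φ₁ cos φ₂ sin²(Δλ/2) = 0.083378
c = 2·arcsin(√a) = 0.585848 rad = 33.5666°
d = R·c = 6367 × 0.585848 = 3730.1 km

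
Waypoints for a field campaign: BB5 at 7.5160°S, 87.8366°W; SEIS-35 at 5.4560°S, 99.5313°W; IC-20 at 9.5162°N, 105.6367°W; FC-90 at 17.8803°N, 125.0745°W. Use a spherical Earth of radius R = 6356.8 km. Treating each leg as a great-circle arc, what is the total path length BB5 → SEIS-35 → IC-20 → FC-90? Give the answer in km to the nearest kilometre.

BB5→SEIS-35: c = 0.205951 rad, d = 1309.19 km
SEIS-35→IC-20: c = 0.282065 rad, d = 1793.03 km
IC-20→FC-90: c = 0.360086 rad, d = 2289.00 km
Total = 1309.19 + 1793.03 + 2289.00 = 5391.22 km

5391 km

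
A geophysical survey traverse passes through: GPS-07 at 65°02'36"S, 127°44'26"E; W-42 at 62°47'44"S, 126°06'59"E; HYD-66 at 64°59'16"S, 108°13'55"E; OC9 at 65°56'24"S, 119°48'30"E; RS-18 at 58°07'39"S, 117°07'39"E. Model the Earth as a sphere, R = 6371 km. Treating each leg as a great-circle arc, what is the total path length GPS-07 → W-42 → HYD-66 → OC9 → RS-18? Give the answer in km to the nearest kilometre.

GPS-07: φ = -65.04333°, λ = +127.74056°
W-42: φ = -62.79556°, λ = +126.11639°
HYD-66: φ = -64.98778°, λ = +108.23194°
OC9: φ = -65.94000°, λ = +119.80833°
RS-18: φ = -58.12750°, λ = +117.12750°
GPS-07→W-42: c = 0.041160 rad, d = 262.23 km
W-42→HYD-66: c = 0.142051 rad, d = 905.01 km
HYD-66→OC9: c = 0.085403 rad, d = 544.10 km
OC9→RS-18: c = 0.138076 rad, d = 879.68 km
Total = 262.23 + 905.01 + 544.10 + 879.68 = 2591.02 km

2591 km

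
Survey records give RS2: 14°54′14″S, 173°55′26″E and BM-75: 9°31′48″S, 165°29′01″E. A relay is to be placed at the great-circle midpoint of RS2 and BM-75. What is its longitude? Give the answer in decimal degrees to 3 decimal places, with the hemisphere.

169.661°E

RS2: φ = -14.90389°, λ = +173.92389°
BM-75: φ = -9.53000°, λ = +165.48361°
Bx = cos φ₂ cos Δλ = 0.975518,  By = cos φ₂ sin Δλ = -0.144753
φₘ = atan2(sin φ₁ + sin φ₂, √((cos φ₁ + Bx)² + By²)) = -12.24915°
λₘ = λ₁ + atan2(By, cos φ₁ + Bx) = 169.66079°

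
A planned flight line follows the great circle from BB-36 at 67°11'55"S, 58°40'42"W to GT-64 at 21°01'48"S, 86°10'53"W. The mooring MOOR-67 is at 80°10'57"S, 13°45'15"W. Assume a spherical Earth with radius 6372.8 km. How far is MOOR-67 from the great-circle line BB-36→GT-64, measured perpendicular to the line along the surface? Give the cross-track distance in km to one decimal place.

BB-36: φ = -67.19861°, λ = -58.67833°
GT-64: φ = -21.03000°, λ = -86.18139°
MOOR-67: φ = -80.18250°, λ = -13.75417°
δ₁₃ = central angle BB-36→MOOR-67 = 0.300661 rad  (haversine)
θ₁₃ = bearing BB-36→MOOR-67 = 156.010°,  θ₁₂ = bearing BB-36→GT-64 = 325.371°
dₓₜ = R·arcsin(sin δ₁₃ · sin(θ₁₃ − θ₁₂)) = 6372.8·arcsin(0.29615·sin(-169.361°)) = -348.618 km
|dₓₜ| = 348.618 km

348.6 km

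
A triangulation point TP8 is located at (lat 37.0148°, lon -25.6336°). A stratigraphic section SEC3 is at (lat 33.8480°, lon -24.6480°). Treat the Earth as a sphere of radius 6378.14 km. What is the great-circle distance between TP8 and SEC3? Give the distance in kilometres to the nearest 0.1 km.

363.7 km

Δφ = -3.1668°,  Δλ = 0.9856°
a = sin²(Δφ/2) + cos φ₁ cos φ₂ sin²(Δλ/2) = 0.000813
c = 2·arcsin(√a) = 0.057019 rad = 3.2670°
d = R·c = 6378.14 × 0.057019 = 363.7 km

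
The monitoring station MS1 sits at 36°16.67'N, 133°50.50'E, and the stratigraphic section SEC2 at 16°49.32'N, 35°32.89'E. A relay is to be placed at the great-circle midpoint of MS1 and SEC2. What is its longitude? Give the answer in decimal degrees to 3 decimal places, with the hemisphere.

79.038°E

MS1: φ = +36.27783°, λ = +133.84167°
SEC2: φ = +16.82200°, λ = +35.54817°
Bx = cos φ₂ cos Δλ = -0.138072,  By = cos φ₂ sin Δλ = -0.947198
φₘ = atan2(sin φ₁ + sin φ₂, √((cos φ₁ + Bx)² + By²)) = 37.24052°
λₘ = λ₁ + atan2(By, cos φ₁ + Bx) = 79.03807°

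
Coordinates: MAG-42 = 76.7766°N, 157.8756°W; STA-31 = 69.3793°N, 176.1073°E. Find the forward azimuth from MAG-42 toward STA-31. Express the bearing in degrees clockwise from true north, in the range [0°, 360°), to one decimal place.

238.7°

Δλ = -26.0171°
y = sin Δλ · cos φ₂ = -0.154480
x = cos φ₁ sin φ₂ − sin φ₁ cos φ₂ cos Δλ = -0.094006
θ = atan2(y, x) = -121.3220° → 238.6780° (mod 360°)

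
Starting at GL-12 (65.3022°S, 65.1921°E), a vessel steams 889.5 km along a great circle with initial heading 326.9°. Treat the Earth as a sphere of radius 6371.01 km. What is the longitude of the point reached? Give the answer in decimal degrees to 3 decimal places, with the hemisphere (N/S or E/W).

δ = d/R = 889.5/6371.01 = 0.139617 rad
φ₂ = arcsin(sin φ₁ cos δ + cos φ₁ sin δ cos θ)
   = arcsin(-0.90852·0.99027 + 0.41783·0.13916·0.83772) = -58.31764°
λ₂ = λ₁ + atan2(sin θ sin δ cos φ₁, cos δ − sin φ₁ sin φ₂) = 56.87223°

56.872°E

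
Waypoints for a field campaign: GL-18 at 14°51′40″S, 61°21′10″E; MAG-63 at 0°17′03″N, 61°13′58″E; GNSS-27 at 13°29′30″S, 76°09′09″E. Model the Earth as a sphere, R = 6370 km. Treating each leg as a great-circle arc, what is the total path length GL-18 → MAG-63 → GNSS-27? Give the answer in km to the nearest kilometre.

3930 km

GL-18: φ = -14.86111°, λ = +61.35278°
MAG-63: φ = +0.28417°, λ = +61.23278°
GNSS-27: φ = -13.49167°, λ = +76.15250°
GL-18→MAG-63: c = 0.264343 rad, d = 1683.87 km
MAG-63→GNSS-27: c = 0.352672 rad, d = 2246.52 km
Total = 1683.87 + 2246.52 = 3930.39 km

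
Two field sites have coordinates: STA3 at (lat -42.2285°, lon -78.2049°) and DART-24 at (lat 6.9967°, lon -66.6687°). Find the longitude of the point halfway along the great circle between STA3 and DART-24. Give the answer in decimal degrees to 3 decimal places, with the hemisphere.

Bx = cos φ₂ cos Δλ = 0.972502,  By = cos φ₂ sin Δλ = 0.198498
φₘ = atan2(sin φ₁ + sin φ₂, √((cos φ₁ + Bx)² + By²)) = -17.69817°
λₘ = λ₁ + atan2(By, cos φ₁ + Bx) = -71.59500°

71.595°W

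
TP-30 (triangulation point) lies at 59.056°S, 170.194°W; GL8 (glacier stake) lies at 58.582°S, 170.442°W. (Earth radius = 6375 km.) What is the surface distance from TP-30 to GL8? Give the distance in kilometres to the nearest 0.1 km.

Δφ = 0.4740°,  Δλ = -0.2480°
a = sin²(Δφ/2) + cos φ₁ cos φ₂ sin²(Δλ/2) = 0.000018
c = 2·arcsin(√a) = 0.008571 rad = 0.4911°
d = R·c = 6375 × 0.008571 = 54.6 km

54.6 km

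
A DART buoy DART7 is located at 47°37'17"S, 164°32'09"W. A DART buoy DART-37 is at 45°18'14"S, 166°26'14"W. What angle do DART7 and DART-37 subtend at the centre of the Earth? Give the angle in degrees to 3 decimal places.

2.662°

DART7: φ = -47.62139°, λ = -164.53583°
DART-37: φ = -45.30389°, λ = -166.43722°
Δφ = 2.3175°,  Δλ = -1.9014°
a = sin²(Δφ/2) + cos φ₁ cos φ₂ sin²(Δλ/2) = 0.000539
c = 2·arcsin(√a) = 0.046457 rad = 2.6618°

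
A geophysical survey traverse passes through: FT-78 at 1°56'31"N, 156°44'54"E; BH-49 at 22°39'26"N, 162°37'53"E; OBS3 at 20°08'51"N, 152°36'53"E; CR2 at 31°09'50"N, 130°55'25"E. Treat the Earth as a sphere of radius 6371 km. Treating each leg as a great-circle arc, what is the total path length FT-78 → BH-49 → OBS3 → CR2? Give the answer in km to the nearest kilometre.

5951 km

FT-78: φ = +1.94194°, λ = +156.74833°
BH-49: φ = +22.65722°, λ = +162.63139°
OBS3: φ = +20.14750°, λ = +152.61472°
CR2: φ = +31.16389°, λ = +130.92361°
FT-78→BH-49: c = 0.375042 rad, d = 2389.39 km
BH-49→OBS3: c = 0.168514 rad, d = 1073.60 km
OBS3→CR2: c = 0.390579 rad, d = 2488.38 km
Total = 2389.39 + 1073.60 + 2488.38 = 5951.38 km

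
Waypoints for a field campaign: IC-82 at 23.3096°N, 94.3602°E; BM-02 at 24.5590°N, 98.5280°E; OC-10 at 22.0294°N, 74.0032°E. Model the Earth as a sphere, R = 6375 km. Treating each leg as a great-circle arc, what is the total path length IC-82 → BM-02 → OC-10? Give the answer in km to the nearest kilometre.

2965 km

IC-82→BM-02: c = 0.069967 rad, d = 446.04 km
BM-02→OC-10: c = 0.395096 rad, d = 2518.73 km
Total = 446.04 + 2518.73 = 2964.78 km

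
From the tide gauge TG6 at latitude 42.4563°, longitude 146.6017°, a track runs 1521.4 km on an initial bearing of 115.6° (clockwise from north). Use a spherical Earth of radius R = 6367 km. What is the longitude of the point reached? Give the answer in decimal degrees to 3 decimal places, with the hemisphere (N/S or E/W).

161.797°E

δ = d/R = 1521.4/6367 = 0.238951 rad
φ₂ = arcsin(sin φ₁ cos δ + cos φ₁ sin δ cos θ)
   = arcsin(0.67503·0.97159 + 0.73779·0.23668·-0.43209) = 35.47839°
λ₂ = λ₁ + atan2(sin θ sin δ cos φ₁, cos δ − sin φ₁ sin φ₂) = 161.79726°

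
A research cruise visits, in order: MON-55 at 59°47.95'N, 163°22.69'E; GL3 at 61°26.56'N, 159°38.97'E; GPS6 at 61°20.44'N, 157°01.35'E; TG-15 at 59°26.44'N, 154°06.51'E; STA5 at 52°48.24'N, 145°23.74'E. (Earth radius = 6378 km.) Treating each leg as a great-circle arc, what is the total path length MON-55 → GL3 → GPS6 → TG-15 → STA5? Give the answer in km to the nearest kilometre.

MON-55: φ = +59.79917°, λ = +163.37817°
GL3: φ = +61.44267°, λ = +159.64950°
GPS6: φ = +61.34067°, λ = +157.02250°
TG-15: φ = +59.44067°, λ = +154.10850°
STA5: φ = +52.80400°, λ = +145.39567°
MON-55→GL3: c = 0.042908 rad, d = 273.67 km
GL3→GPS6: c = 0.022024 rad, d = 140.47 km
GPS6→TG-15: c = 0.041598 rad, d = 265.31 km
TG-15→STA5: c = 0.143287 rad, d = 913.88 km
Total = 273.67 + 140.47 + 265.31 + 913.88 = 1593.33 km

1593 km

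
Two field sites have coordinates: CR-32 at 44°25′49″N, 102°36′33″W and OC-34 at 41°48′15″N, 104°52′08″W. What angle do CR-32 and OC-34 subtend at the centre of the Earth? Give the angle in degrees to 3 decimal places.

3.101°

CR-32: φ = +44.43028°, λ = -102.60917°
OC-34: φ = +41.80417°, λ = -104.86889°
Δφ = -2.6261°,  Δλ = -2.2597°
a = sin²(Δφ/2) + cos φ₁ cos φ₂ sin²(Δλ/2) = 0.000732
c = 2·arcsin(√a) = 0.054120 rad = 3.1009°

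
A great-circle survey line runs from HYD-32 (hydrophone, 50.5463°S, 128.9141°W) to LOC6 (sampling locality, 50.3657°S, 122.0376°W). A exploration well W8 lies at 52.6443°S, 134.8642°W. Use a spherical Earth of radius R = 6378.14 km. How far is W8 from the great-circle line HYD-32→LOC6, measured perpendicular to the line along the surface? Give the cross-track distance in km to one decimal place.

δ₁₃ = central angle HYD-32→W8 = 0.074146 rad  (haversine)
θ₁₃ = bearing HYD-32→W8 = 238.112°,  θ₁₂ = bearing HYD-32→LOC6 = 90.293°
dₓₜ = R·arcsin(sin δ₁₃ · sin(θ₁₃ − θ₁₂)) = 6378.14·arcsin(0.07408·sin(147.818°)) = 251.711 km
|dₓₜ| = 251.711 km

251.7 km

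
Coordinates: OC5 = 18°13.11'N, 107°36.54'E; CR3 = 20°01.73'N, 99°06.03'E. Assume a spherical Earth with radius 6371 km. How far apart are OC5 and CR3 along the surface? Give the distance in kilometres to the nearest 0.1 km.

916.1 km

OC5: φ = +18.21850°, λ = +107.60900°
CR3: φ = +20.02883°, λ = +99.10050°
Δφ = 1.8103°,  Δλ = -8.5085°
a = sin²(Δφ/2) + cos φ₁ cos φ₂ sin²(Δλ/2) = 0.005161
c = 2·arcsin(√a) = 0.143798 rad = 8.2390°
d = R·c = 6371 × 0.143798 = 916.1 km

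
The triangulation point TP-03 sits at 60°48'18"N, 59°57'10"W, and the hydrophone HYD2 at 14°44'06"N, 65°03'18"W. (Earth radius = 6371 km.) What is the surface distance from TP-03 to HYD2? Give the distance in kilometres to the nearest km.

5139 km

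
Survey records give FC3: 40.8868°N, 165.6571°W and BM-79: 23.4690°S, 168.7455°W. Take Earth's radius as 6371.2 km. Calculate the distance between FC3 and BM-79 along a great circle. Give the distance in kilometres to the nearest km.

7163 km

Δφ = -64.3558°,  Δλ = -3.0884°
a = sin²(Δφ/2) + cos φ₁ cos φ₂ sin²(Δλ/2) = 0.284113
c = 2·arcsin(√a) = 1.124338 rad = 64.4198°
d = R·c = 6371.2 × 1.124338 = 7163.4 km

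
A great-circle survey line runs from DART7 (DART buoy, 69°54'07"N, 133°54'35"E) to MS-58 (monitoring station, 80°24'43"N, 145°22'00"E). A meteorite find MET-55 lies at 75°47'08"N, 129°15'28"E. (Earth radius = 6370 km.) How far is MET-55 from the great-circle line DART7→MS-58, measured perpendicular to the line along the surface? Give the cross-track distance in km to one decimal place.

240.4 km

DART7: φ = +69.90194°, λ = +133.90972°
MS-58: φ = +80.41194°, λ = +145.36667°
MET-55: φ = +75.78556°, λ = +129.25778°
δ₁₃ = central angle DART7→MET-55 = 0.105365 rad  (haversine)
θ₁₃ = bearing DART7→MET-55 = 349.085°,  θ₁₂ = bearing DART7→MS-58 = 10.111°
dₓₜ = R·arcsin(sin δ₁₃ · sin(θ₁₃ − θ₁₂)) = 6370·arcsin(0.10517·sin(338.973°)) = -240.432 km
|dₓₜ| = 240.432 km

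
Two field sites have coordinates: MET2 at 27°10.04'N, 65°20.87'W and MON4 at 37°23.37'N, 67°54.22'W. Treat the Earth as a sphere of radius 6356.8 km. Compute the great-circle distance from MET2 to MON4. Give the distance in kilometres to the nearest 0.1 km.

1159.0 km

MET2: φ = +27.16733°, λ = -65.34783°
MON4: φ = +37.38950°, λ = -67.90367°
Δφ = 10.2222°,  Δλ = -2.5558°
a = sin²(Δφ/2) + cos φ₁ cos φ₂ sin²(Δλ/2) = 0.008288
c = 2·arcsin(√a) = 0.182330 rad = 10.4467°
d = R·c = 6356.8 × 0.182330 = 1159.0 km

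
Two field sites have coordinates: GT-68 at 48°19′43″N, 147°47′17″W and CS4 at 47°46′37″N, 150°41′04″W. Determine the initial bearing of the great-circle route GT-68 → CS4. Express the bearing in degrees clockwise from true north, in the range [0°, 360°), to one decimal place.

255.2°

GT-68: φ = +48.32861°, λ = -147.78806°
CS4: φ = +47.77694°, λ = -150.68444°
Δλ = -2.8964°
y = sin Δλ · cos φ₂ = -0.033957
x = cos φ₁ sin φ₂ − sin φ₁ cos φ₂ cos Δλ = -0.008987
θ = atan2(y, x) = -104.8239° → 255.1761° (mod 360°)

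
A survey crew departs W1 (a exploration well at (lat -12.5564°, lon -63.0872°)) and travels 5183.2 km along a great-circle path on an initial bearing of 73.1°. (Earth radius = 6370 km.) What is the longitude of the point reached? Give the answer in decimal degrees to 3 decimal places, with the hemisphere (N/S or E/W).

δ = d/R = 5183.2/6370 = 0.813689 rad
φ₂ = arcsin(sin φ₁ cos δ + cos φ₁ sin δ cos θ)
   = arcsin(-0.21740·0.68682 + 0.97608·0.72683·0.29070) = 3.26309°
λ₂ = λ₁ + atan2(sin θ sin δ cos φ₁, cos δ − sin φ₁ sin φ₂) = -18.93504°

18.935°W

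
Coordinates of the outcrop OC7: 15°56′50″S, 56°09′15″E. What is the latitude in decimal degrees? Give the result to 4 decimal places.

15.9472°S

15° + 56′/60 + 50″/3600 = 15 + 0.93333 + 0.01389 = 15.9472°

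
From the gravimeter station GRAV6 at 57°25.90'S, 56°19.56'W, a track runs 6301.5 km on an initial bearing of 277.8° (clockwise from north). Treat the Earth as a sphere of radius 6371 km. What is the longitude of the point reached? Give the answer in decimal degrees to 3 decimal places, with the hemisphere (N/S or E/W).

GRAV6: φ = -57.43167°, λ = -56.32600°
δ = d/R = 6301.5/6371 = 0.989091 rad
φ₂ = arcsin(sin φ₁ cos δ + cos φ₁ sin δ cos θ)
   = arcsin(-0.84275·0.54945 + 0.53831·0.83553·0.13572) = -23.70376°
λ₂ = λ₁ + atan2(sin θ sin δ cos φ₁, cos δ − sin φ₁ sin φ₂) = -121.02393°

121.024°W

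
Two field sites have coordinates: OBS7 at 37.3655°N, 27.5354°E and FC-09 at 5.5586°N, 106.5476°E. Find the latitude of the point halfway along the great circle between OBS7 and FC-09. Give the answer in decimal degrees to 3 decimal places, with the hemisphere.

26.903°N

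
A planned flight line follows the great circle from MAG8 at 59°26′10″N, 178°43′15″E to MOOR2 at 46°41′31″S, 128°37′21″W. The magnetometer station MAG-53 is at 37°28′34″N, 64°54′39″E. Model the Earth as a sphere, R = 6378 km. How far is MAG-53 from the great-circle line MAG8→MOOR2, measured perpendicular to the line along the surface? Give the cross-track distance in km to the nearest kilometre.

MAG8: φ = +59.43611°, λ = +178.72083°
MOOR2: φ = -46.69194°, λ = -128.62250°
MAG-53: φ = +37.47611°, λ = +64.91083°
δ₁₃ = central angle MAG8→MAG-53 = 1.201475 rad  (haversine)
θ₁₃ = bearing MAG8→MAG-53 = 308.871°,  θ₁₂ = bearing MAG8→MOOR2 = 143.175°
dₓₜ = R·arcsin(sin δ₁₃ · sin(θ₁₃ − θ₁₂)) = 6378·arcsin(0.93257·sin(165.696°)) = 1482.879 km
|dₓₜ| = 1482.879 km

1483 km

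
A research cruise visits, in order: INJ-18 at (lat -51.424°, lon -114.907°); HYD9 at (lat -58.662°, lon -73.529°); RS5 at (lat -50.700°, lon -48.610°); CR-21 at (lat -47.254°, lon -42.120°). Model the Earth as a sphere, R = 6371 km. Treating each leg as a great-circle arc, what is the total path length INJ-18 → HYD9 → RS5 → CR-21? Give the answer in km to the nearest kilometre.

5131 km

INJ-18→HYD9: c = 0.424913 rad, d = 2707.12 km
HYD9→RS5: c = 0.284887 rad, d = 1815.02 km
RS5→CR-21: c = 0.095568 rad, d = 608.86 km
Total = 2707.12 + 1815.02 + 608.86 = 5131.00 km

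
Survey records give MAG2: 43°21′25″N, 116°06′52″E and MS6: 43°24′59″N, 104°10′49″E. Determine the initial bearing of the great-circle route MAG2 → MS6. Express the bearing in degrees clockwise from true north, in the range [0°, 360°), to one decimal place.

MAG2: φ = +43.35694°, λ = +116.11444°
MS6: φ = +43.41639°, λ = +104.18028°
Δλ = -11.9342°
y = sin Δλ · cos φ₂ = -0.150206
x = cos φ₁ sin φ₂ − sin φ₁ cos φ₂ cos Δλ = 0.011816
θ = atan2(y, x) = -85.5020° → 274.4980° (mod 360°)

274.5°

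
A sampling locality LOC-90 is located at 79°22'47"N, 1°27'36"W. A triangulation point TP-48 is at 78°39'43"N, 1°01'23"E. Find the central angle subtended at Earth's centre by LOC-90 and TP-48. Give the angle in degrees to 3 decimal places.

0.859°

LOC-90: φ = +79.37972°, λ = -1.46000°
TP-48: φ = +78.66194°, λ = +1.02306°
Δφ = -0.7178°,  Δλ = 2.4831°
a = sin²(Δφ/2) + cos φ₁ cos φ₂ sin²(Δλ/2) = 0.000056
c = 2·arcsin(√a) = 0.014999 rad = 0.8594°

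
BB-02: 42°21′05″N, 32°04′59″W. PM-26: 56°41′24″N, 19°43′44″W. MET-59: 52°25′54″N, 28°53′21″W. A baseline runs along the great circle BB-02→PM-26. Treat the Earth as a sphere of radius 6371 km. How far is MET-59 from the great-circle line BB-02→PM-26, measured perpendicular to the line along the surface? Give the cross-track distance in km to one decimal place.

BB-02: φ = +42.35139°, λ = -32.08306°
PM-26: φ = +56.69000°, λ = -19.72889°
MET-59: φ = +52.43167°, λ = -28.88917°
δ₁₃ = central angle BB-02→MET-59 = 0.179889 rad  (haversine)
θ₁₃ = bearing BB-02→MET-59 = 10.945°,  θ₁₂ = bearing BB-02→PM-26 = 24.635°
dₓₜ = R·arcsin(sin δ₁₃ · sin(θ₁₃ − θ₁₂)) = 6371·arcsin(0.17892·sin(-13.691°)) = -269.871 km
|dₓₜ| = 269.871 km

269.9 km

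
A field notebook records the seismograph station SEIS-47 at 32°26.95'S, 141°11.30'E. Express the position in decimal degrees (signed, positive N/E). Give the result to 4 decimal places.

-32.4492°, +141.1883°

lat: 32.4492° S → -32.4492°
lon: 141.1883° E → +141.1883°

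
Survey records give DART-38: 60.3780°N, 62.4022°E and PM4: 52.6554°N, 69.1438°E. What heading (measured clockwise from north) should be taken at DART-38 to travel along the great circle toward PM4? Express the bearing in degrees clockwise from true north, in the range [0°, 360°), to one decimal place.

151.4°

Δλ = 6.7416°
y = sin Δλ · cos φ₂ = 0.071211
x = cos φ₁ sin φ₂ − sin φ₁ cos φ₂ cos Δλ = -0.130731
θ = atan2(y, x) = 151.4223° → 151.4223° (mod 360°)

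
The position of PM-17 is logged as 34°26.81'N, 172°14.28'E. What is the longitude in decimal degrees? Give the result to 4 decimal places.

172° + 14.28′/60 = 172 + 0.23800 = 172.2380°

172.2380°E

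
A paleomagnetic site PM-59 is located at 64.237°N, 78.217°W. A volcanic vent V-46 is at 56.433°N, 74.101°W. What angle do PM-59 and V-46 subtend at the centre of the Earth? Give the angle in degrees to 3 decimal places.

Δφ = -7.8040°,  Δλ = 4.1160°
a = sin²(Δφ/2) + cos φ₁ cos φ₂ sin²(Δλ/2) = 0.004941
c = 2·arcsin(√a) = 0.140697 rad = 8.0613°

8.061°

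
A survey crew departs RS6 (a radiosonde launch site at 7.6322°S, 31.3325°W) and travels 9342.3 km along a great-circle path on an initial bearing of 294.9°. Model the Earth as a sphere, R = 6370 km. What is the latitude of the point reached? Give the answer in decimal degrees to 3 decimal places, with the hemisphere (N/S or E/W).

δ = d/R = 9342.3/6370 = 1.466609 rad
φ₂ = arcsin(sin φ₁ cos δ + cos φ₁ sin δ cos θ)
   = arcsin(-0.13281·0.10400 + 0.99114·0.99458·0.42104) = 23.65513°
λ₂ = λ₁ + atan2(sin θ sin δ cos φ₁, cos δ − sin φ₁ sin φ₂) = -111.35564°

23.655°N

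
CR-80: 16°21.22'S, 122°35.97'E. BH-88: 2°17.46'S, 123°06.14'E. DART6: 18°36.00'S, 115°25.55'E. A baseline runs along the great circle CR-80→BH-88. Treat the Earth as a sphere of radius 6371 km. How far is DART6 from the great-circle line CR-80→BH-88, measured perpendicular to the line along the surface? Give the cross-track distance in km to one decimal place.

CR-80: φ = -16.35367°, λ = +122.59950°
BH-88: φ = -2.29100°, λ = +123.10233°
DART6: φ = -18.60000°, λ = +115.42583°
δ₁₃ = central angle CR-80→DART6 = 0.125679 rad  (haversine)
θ₁₃ = bearing CR-80→DART6 = 250.770°,  θ₁₂ = bearing CR-80→BH-88 = 2.067°
dₓₜ = R·arcsin(sin δ₁₃ · sin(θ₁₃ − θ₁₂)) = 6371·arcsin(0.12535·sin(248.703°)) = -745.763 km
|dₓₜ| = 745.763 km

745.8 km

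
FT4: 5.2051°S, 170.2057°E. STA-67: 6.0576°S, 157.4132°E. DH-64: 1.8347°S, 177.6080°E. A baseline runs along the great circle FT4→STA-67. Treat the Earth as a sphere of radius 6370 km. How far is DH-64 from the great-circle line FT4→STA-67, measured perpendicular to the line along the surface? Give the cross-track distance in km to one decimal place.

δ₁₃ = central angle FT4→DH-64 = 0.141717 rad  (haversine)
θ₁₃ = bearing FT4→DH-64 = 65.739°,  θ₁₂ = bearing FT4→STA-67 = 265.555°
dₓₜ = R·arcsin(sin δ₁₃ · sin(θ₁₃ − θ₁₂)) = 6370·arcsin(0.14124·sin(-199.815°)) = 305.110 km
|dₓₜ| = 305.110 km

305.1 km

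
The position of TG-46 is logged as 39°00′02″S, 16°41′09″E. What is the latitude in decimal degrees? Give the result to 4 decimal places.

39° + 0′/60 + 2″/3600 = 39 + 0.00000 + 0.00056 = 39.0006°

39.0006°S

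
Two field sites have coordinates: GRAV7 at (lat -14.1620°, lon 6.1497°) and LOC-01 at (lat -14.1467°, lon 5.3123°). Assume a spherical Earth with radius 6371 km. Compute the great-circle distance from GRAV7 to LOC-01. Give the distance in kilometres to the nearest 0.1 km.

90.3 km

Δφ = 0.0153°,  Δλ = -0.8374°
a = sin²(Δφ/2) + cos φ₁ cos φ₂ sin²(Δλ/2) = 0.000050
c = 2·arcsin(√a) = 0.014174 rad = 0.8121°
d = R·c = 6371 × 0.014174 = 90.3 km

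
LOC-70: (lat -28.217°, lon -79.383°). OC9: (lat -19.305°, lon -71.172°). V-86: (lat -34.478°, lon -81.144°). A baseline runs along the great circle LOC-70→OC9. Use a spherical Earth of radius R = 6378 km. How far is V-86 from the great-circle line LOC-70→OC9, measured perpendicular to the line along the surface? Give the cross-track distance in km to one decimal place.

345.0 km

δ₁₃ = central angle LOC-70→V-86 = 0.112377 rad  (haversine)
θ₁₃ = bearing LOC-70→V-86 = 193.056°,  θ₁₂ = bearing LOC-70→OC9 = 41.878°
dₓₜ = R·arcsin(sin δ₁₃ · sin(θ₁₃ − θ₁₂)) = 6378·arcsin(0.11214·sin(151.178°)) = 344.972 km
|dₓₜ| = 344.972 km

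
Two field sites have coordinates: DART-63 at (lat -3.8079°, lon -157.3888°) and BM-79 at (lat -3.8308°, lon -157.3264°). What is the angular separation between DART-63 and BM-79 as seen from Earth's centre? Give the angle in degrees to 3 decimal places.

Δφ = -0.0229°,  Δλ = 0.0624°
a = sin²(Δφ/2) + cos φ₁ cos φ₂ sin²(Δλ/2) = 0.000000
c = 2·arcsin(√a) = 0.001158 rad = 0.0663°

0.066°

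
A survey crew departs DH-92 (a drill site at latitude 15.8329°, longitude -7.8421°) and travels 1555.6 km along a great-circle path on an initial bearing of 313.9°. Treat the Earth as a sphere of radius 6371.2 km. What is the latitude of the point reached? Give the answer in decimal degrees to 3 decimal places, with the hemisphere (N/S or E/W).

δ = d/R = 1555.6/6371.2 = 0.244161 rad
φ₂ = arcsin(sin φ₁ cos δ + cos φ₁ sin δ cos θ)
   = arcsin(0.27283·0.97034 + 0.96206·0.24174·0.69340) = 25.21435°
λ₂ = λ₁ + atan2(sin θ sin δ cos φ₁, cos δ − sin φ₁ sin φ₂) = -18.94270°

25.214°N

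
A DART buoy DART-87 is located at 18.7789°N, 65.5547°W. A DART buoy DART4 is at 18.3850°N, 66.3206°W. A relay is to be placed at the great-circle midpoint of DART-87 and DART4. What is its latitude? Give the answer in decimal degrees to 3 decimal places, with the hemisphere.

18.582°N

Bx = cos φ₂ cos Δλ = 0.948874,  By = cos φ₂ sin Δλ = -0.012685
φₘ = atan2(sin φ₁ + sin φ₂, √((cos φ₁ + Bx)² + By²)) = 18.58234°
λₘ = λ₁ + atan2(By, cos φ₁ + Bx) = -65.93809°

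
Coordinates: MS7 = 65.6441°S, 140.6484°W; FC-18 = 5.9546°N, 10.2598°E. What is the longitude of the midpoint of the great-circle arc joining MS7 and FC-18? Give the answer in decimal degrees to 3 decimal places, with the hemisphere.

7.285°W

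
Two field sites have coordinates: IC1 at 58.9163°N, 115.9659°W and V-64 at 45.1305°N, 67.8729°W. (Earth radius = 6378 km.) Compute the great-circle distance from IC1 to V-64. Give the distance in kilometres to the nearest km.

Δφ = -13.7858°,  Δλ = 48.0930°
a = sin²(Δφ/2) + cos φ₁ cos φ₂ sin²(Δλ/2) = 0.074881
c = 2·arcsin(√a) = 0.554359 rad = 31.7624°
d = R·c = 6378 × 0.554359 = 3535.7 km

3536 km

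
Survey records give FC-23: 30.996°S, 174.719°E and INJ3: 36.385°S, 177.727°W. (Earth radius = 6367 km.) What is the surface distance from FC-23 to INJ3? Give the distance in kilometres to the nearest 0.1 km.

919.5 km

Δφ = -5.3890°,  Δλ = 7.5540°
a = sin²(Δφ/2) + cos φ₁ cos φ₂ sin²(Δλ/2) = 0.005205
c = 2·arcsin(√a) = 0.144410 rad = 8.2741°
d = R·c = 6367 × 0.144410 = 919.5 km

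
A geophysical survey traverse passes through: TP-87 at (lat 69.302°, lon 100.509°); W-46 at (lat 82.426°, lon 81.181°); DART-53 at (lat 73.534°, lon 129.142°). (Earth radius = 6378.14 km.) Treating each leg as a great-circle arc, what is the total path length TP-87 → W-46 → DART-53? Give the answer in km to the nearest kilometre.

TP-87→W-46: c = 0.240347 rad, d = 1532.97 km
W-46→DART-53: c = 0.221181 rad, d = 1410.72 km
Total = 1532.97 + 1410.72 = 2943.69 km

2944 km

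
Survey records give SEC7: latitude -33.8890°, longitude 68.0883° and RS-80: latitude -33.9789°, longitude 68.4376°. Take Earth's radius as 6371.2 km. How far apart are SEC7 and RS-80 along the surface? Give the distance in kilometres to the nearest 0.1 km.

33.7 km

Δφ = -0.0899°,  Δλ = 0.3493°
a = sin²(Δφ/2) + cos φ₁ cos φ₂ sin²(Δλ/2) = 0.000007
c = 2·arcsin(√a) = 0.005296 rad = 0.3034°
d = R·c = 6371.2 × 0.005296 = 33.7 km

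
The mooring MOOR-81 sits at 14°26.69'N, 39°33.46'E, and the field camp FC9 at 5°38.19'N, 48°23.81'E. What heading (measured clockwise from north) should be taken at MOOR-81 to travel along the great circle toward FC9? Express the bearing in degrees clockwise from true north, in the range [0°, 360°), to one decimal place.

MOOR-81: φ = +14.44483°, λ = +39.55767°
FC9: φ = +5.63650°, λ = +48.39683°
Δλ = 8.8392°
y = sin Δλ · cos φ₂ = 0.152918
x = cos φ₁ sin φ₂ − sin φ₁ cos φ₂ cos Δλ = -0.150181
θ = atan2(y, x) = 134.4826° → 134.4826° (mod 360°)

134.5°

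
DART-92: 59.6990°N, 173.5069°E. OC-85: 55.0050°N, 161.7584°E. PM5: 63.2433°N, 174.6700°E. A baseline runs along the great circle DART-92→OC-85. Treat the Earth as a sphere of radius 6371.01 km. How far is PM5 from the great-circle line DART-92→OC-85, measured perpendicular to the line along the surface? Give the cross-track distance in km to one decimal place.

δ₁₃ = central angle DART-92→PM5 = 0.062612 rad  (haversine)
θ₁₃ = bearing DART-92→PM5 = 8.398°,  θ₁₂ = bearing DART-92→OC-85 = 238.535°
dₓₜ = R·arcsin(sin δ₁₃ · sin(θ₁₃ − θ₁₂)) = 6371.01·arcsin(0.06257·sin(-230.137°)) = 306.108 km
|dₓₜ| = 306.108 km

306.1 km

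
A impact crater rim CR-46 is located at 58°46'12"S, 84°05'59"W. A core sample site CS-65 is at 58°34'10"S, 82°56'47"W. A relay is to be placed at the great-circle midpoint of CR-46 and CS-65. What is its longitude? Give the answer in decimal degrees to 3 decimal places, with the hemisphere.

CR-46: φ = -58.77000°, λ = -84.09972°
CS-65: φ = -58.56944°, λ = -82.94639°
Bx = cos φ₂ cos Δλ = 0.521359,  By = cos φ₂ sin Δλ = 0.010496
φₘ = atan2(sin φ₁ + sin φ₂, √((cos φ₁ + Bx)² + By²)) = -58.67101°
λₘ = λ₁ + atan2(By, cos φ₁ + Bx) = -83.52140°

83.521°W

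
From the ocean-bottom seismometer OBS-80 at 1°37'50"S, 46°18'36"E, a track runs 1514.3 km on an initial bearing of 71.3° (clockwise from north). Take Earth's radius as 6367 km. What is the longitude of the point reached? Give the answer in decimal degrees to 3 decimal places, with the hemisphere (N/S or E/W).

59.220°E

OBS-80: φ = -1.63056°, λ = +46.31000°
δ = d/R = 1514.3/6367 = 0.237836 rad
φ₂ = arcsin(sin φ₁ cos δ + cos φ₁ sin δ cos θ)
   = arcsin(-0.02845·0.97185 + 0.99960·0.23560·0.32061) = 2.74277°
λ₂ = λ₁ + atan2(sin θ sin δ cos φ₁, cos δ − sin φ₁ sin φ₂) = 59.21990°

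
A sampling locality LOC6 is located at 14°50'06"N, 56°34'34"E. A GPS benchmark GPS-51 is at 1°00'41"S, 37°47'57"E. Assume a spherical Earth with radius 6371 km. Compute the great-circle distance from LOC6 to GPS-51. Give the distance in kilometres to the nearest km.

2715 km

LOC6: φ = +14.83500°, λ = +56.57611°
GPS-51: φ = -1.01139°, λ = +37.79917°
Δφ = -15.8464°,  Δλ = -18.7769°
a = sin²(Δφ/2) + cos φ₁ cos φ₂ sin²(Δλ/2) = 0.044721
c = 2·arcsin(√a) = 0.426164 rad = 24.4174°
d = R·c = 6371 × 0.426164 = 2715.1 km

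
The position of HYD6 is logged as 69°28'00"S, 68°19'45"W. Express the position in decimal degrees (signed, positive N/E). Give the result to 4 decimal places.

lat: 69.4667° S → -69.4667°
lon: 68.3292° W → -68.3292°

-69.4667°, -68.3292°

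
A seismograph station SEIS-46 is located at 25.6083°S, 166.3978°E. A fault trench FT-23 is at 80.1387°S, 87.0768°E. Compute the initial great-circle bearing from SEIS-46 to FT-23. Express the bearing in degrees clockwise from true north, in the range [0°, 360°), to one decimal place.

Δλ = -79.3210°
y = sin Δλ · cos φ₂ = -0.168298
x = cos φ₁ sin φ₂ − sin φ₁ cos φ₂ cos Δλ = -0.874730
θ = atan2(y, x) = -169.1094° → 190.8906° (mod 360°)

190.9°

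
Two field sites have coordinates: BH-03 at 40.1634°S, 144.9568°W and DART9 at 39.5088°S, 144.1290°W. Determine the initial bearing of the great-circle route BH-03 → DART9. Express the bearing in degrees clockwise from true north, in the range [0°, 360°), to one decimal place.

44.4°

Δλ = 0.8278°
y = sin Δλ · cos φ₂ = 0.011147
x = cos φ₁ sin φ₂ − sin φ₁ cos φ₂ cos Δλ = 0.011373
θ = atan2(y, x) = 44.4244° → 44.4244° (mod 360°)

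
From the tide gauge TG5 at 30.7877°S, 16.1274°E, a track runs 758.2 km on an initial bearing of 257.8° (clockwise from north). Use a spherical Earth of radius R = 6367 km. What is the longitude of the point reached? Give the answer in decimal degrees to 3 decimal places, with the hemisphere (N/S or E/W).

δ = d/R = 758.2/6367 = 0.119083 rad
φ₂ = arcsin(sin φ₁ cos δ + cos φ₁ sin δ cos θ)
   = arcsin(-0.51186·0.99292 + 0.85907·0.11880·-0.21132) = -31.99201°
λ₂ = λ₁ + atan2(sin θ sin δ cos φ₁, cos δ − sin φ₁ sin φ₂) = 8.25817°

8.258°E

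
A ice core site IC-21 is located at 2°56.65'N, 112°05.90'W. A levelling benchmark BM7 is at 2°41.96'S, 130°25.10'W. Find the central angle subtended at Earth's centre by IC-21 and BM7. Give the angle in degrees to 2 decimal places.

19.16°

IC-21: φ = +2.94417°, λ = -112.09833°
BM7: φ = -2.69933°, λ = -130.41833°
Δφ = -5.6435°,  Δλ = -18.3200°
a = sin²(Δφ/2) + cos φ₁ cos φ₂ sin²(Δλ/2) = 0.027704
c = 2·arcsin(√a) = 0.334447 rad = 19.1624°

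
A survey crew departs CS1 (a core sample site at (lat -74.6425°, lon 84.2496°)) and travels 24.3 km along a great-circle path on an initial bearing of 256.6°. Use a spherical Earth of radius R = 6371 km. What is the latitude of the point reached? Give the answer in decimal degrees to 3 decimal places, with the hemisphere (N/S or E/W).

74.692°S

δ = d/R = 24.3/6371 = 0.003814 rad
φ₂ = arcsin(sin φ₁ cos δ + cos φ₁ sin δ cos θ)
   = arcsin(-0.96429·0.99999 + 0.26484·0.00381·-0.23175) = -74.69170°
λ₂ = λ₁ + atan2(sin θ sin δ cos φ₁, cos δ − sin φ₁ sin φ₂) = 83.44437°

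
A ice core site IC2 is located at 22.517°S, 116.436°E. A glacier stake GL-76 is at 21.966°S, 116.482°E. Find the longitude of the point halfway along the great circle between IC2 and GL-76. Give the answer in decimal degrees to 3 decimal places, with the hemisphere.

116.459°E

Bx = cos φ₂ cos Δλ = 0.927406,  By = cos φ₂ sin Δλ = 0.000745
φₘ = atan2(sin φ₁ + sin φ₂, √((cos φ₁ + Bx)² + By²)) = -22.24150°
λₘ = λ₁ + atan2(By, cos φ₁ + Bx) = 116.45905°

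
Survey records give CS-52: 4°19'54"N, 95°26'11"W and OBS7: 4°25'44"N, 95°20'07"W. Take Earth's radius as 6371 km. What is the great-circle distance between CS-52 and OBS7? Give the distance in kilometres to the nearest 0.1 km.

15.6 km

CS-52: φ = +4.33167°, λ = -95.43639°
OBS7: φ = +4.42889°, λ = -95.33528°
Δφ = 0.0972°,  Δλ = 0.1011°
a = sin²(Δφ/2) + cos φ₁ cos φ₂ sin²(Δλ/2) = 0.000001
c = 2·arcsin(√a) = 0.002444 rad = 0.1401°
d = R·c = 6371 × 0.002444 = 15.6 km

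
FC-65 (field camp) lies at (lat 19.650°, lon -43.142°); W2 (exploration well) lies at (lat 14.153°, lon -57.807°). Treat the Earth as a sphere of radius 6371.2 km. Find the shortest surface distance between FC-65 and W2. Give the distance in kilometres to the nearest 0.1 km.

1674.7 km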